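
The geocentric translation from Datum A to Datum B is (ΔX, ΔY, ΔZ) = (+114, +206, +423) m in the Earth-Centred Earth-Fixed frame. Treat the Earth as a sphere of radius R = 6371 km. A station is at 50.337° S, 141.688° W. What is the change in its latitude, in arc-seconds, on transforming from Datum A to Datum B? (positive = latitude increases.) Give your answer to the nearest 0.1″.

sin φ = -0.769812, cos φ = 0.638271, sin λ = -0.619943, cos λ = -0.784647.
North component: ΔN = −sin φ cos λ·ΔX − sin φ sin λ·ΔY + cos φ·ΔZ = −(-0.769812)(-0.784647)(114) − (-0.769812)(-0.619943)(206) + (0.638271)(423) = 102.82 m.
1° of latitude spans πR/180 = 111195 m, so Δφ = 102.82 / 111195 × 3600 = 3.329″.

Δφ = 3.3″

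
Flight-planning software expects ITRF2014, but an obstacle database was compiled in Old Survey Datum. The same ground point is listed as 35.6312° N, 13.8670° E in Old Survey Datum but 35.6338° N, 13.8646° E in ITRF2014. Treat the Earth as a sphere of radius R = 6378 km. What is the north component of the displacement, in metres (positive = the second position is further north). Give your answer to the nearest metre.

Δφ = 35.6338° − 35.6312° = +0.0026°; Δλ = 13.8646° − 13.8670° = -0.0024°.
1° along a meridian = πR/180 = 111317 m.
ΔN = Δφ × 111317 = 289.4 m; ΔE = Δλ × 111317 × cos(35.6312°) = -0.0024 × 111317 × 0.812784 = -217.1 m.

ΔN = 289 m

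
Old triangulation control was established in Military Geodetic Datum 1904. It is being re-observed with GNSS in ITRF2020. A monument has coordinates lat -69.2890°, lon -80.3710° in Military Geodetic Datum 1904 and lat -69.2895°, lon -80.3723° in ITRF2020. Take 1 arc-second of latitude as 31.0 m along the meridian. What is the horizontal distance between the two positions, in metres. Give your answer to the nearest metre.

Δφ = -69.2895° − -69.2890° = -0.0005°; Δλ = -80.3723° − -80.3710° = -0.0013°.
1° of latitude = 3600 × 31.00 = 111600 m.
ΔN = Δφ × 111600 = -55.8 m; ΔE = Δλ × 111600 × cos(-69.2890°) = -0.0013 × 111600 × 0.353654 = -51.3 m.
Distance = √(ΔE² + ΔN²) = √((-51.3)² + (-55.8)²) = 75.8 m.

76 m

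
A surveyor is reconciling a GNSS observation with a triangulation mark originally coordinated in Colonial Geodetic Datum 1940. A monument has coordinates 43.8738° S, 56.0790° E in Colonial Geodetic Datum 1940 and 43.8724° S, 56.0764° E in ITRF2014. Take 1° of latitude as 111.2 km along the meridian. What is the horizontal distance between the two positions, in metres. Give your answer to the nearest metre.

260 m

Δφ = -43.8724° − -43.8738° = +0.0014°; Δλ = 56.0764° − 56.0790° = -0.0026°.
ΔN = Δφ × 111200 = 155.7 m; ΔE = Δλ × 111200 × cos(-43.8738°) = -0.0026 × 111200 × 0.720868 = -208.4 m.
Distance = √(ΔE² + ΔN²) = √((-208.4)² + 155.7²) = 260.1 m.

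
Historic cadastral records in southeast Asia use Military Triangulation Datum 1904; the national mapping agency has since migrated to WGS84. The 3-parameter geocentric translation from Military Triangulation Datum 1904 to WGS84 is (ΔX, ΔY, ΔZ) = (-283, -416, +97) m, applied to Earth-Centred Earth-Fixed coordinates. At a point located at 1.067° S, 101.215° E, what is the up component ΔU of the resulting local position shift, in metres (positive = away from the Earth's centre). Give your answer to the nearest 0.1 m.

ΔU = -354.8 m

At φ = -1.067°, λ = 101.215°: sin φ = -0.018622, cos φ = 0.999827, sin λ = 0.980904, cos λ = -0.194491.
ΔU = cos φ cos λ·ΔX + cos φ sin λ·ΔY + sin φ·ΔZ = (0.999827)(-0.194491)(-283) + (0.999827)(0.980904)(-416) + (-0.018622)(97) = -354.76 m.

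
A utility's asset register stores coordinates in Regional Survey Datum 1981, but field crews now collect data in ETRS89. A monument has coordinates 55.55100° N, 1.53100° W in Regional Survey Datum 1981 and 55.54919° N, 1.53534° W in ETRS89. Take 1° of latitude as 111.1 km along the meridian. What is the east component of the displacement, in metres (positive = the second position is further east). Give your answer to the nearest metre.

Δφ = 55.54919° − 55.55100° = -0.00181°; Δλ = -1.53534° − -1.53100° = -0.00434°.
ΔN = Δφ × 111100 = -201.1 m; ΔE = Δλ × 111100 × cos(55.55100°) = -0.00434 × 111100 × 0.565672 = -272.8 m.

ΔE = -273 m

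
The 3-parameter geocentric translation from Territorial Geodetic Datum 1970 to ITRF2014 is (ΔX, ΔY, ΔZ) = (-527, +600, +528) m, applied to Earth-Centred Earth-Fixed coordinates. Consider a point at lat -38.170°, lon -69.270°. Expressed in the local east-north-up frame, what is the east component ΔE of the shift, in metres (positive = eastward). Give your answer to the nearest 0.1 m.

ΔE = -280.5 m

The local east axis at (φ, λ) is (−sin λ, cos λ, 0), so ΔE = −sin(-69.270°)·(-527) + cos(-69.270°)·600 = -280.50 m.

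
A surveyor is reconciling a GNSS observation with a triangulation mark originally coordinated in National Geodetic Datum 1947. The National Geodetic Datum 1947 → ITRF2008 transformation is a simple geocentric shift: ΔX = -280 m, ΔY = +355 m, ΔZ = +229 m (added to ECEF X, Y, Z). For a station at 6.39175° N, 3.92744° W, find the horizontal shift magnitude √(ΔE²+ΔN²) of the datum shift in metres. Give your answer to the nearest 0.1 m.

The local east axis at (φ, λ) is (−sin λ, cos λ, 0), so ΔE = −sin(-3.92744°)·(-280) + cos(-3.92744°)·355 = 334.99 m.
The local north axis is (−sin φ cos λ, −sin φ sin λ, cos φ), giving ΔN = 31.098 + 2.707 + 227.577 = 261.38 m.
Horizontal magnitude = √(ΔE² + ΔN²) = √(334.99² + 261.38²) = 424.90 m.

424.9 m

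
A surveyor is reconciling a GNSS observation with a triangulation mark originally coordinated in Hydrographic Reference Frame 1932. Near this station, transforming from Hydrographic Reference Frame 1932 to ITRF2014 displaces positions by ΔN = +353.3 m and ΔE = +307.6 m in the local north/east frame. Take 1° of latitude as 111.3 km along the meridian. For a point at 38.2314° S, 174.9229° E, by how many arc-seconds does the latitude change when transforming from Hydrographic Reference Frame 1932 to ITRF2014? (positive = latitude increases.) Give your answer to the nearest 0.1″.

1° of latitude = 111.3 km, so Δφ = 353.3 / 111300 = 0.0031743° = 11.427″.

Δφ = 11.4″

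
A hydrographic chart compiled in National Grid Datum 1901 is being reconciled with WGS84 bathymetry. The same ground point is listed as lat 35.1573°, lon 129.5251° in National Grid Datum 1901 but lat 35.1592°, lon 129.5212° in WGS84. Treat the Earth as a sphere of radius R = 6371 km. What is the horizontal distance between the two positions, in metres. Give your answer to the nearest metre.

413 m

Δφ = 35.1592° − 35.1573° = +0.0019°; Δλ = 129.5212° − 129.5251° = -0.0039°.
1° along a meridian = πR/180 = 111195 m.
ΔN = Δφ × 111195 = 211.3 m; ΔE = Δλ × 111195 × cos(35.1573°) = -0.0039 × 111195 × 0.817574 = -354.5 m.
Distance = √(ΔE² + ΔN²) = √((-354.5)² + 211.3²) = 412.7 m.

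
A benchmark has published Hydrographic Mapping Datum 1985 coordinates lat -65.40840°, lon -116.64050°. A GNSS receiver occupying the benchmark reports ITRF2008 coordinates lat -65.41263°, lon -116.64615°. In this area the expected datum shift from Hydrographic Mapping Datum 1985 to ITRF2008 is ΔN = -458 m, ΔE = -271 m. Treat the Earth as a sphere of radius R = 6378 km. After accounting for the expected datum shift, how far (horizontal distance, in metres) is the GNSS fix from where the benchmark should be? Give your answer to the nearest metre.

Observed coordinate differences: Δφ = -0.00423°, Δλ = -0.00565°.
Converting to metres (1° lat = 111317 m, cos φ = 0.416147): observed ΔN = -470.9 m, observed ΔE = -261.7 m.
Subtracting the expected shift leaves a residual of -470.9 − (-458) = -12.9 m north and -261.7 − (-271) = 9.3 m east.
Residual distance = √((-12.9)² + 9.3²) = 15.9 m.

16 m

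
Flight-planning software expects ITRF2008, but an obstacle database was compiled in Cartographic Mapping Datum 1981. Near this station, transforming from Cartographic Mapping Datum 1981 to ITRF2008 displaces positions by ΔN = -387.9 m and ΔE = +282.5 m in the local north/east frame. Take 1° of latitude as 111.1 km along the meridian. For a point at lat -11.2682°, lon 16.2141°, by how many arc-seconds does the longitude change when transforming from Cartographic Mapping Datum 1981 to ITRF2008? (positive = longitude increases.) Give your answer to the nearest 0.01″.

At latitude -11.2682°, cos φ = 0.980723.
1° of longitude at this latitude = 111.1 × cos φ = 108.96 km, so Δλ = 282.5 / 108958.4 = 0.0025927° = 9.334″.

Δλ = 9.33″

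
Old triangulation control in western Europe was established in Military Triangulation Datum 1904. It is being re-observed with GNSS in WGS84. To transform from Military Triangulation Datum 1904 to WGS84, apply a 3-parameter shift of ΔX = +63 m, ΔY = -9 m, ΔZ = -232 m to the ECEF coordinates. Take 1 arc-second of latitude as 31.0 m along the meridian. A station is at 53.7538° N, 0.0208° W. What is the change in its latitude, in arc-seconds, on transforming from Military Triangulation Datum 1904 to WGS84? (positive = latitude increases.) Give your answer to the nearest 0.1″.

sin φ = 0.806484, cos φ = 0.591256, sin λ = -0.000363, cos λ = 1.000000.
North component: ΔN = −sin φ cos λ·ΔX − sin φ sin λ·ΔY + cos φ·ΔZ = −(0.806484)(1.000000)(63) − (0.806484)(-0.000363)(-9) + (0.591256)(-232) = -187.98 m.
1° of latitude spans 3600 × 31.00 = 111600 m, so Δφ = -187.98 / 111600 × 3600 = -6.064″.

Δφ = -6.1″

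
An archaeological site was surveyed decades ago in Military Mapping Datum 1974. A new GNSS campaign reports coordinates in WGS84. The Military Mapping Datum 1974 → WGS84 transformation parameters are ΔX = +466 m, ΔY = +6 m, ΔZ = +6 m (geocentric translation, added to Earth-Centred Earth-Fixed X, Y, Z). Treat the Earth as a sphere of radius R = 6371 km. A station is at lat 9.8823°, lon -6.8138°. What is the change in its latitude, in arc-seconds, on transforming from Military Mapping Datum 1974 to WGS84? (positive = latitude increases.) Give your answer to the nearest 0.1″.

sin φ = 0.171625, cos φ = 0.985162, sin λ = -0.118643, cos λ = 0.992937.
North component: ΔN = −sin φ cos λ·ΔX − sin φ sin λ·ΔY + cos φ·ΔZ = −(0.171625)(0.992937)(466) − (0.171625)(-0.118643)(6) + (0.985162)(6) = -73.38 m.
1° of latitude spans πR/180 = 111195 m, so Δφ = -73.38 / 111195 × 3600 = -2.376″.

Δφ = -2.4″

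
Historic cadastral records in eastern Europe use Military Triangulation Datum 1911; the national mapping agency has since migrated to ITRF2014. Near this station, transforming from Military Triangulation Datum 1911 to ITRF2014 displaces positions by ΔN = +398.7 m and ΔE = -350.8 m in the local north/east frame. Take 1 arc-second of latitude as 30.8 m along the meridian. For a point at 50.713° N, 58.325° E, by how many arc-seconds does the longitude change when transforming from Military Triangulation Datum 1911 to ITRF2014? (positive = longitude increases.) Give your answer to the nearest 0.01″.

At latitude 50.713°, cos φ = 0.633205.
1″ of longitude at this latitude = 30.80 × cos φ = 19.5027 m, so Δλ = -350.8 / 19.5027 = -17.987″.

Δλ = -17.99″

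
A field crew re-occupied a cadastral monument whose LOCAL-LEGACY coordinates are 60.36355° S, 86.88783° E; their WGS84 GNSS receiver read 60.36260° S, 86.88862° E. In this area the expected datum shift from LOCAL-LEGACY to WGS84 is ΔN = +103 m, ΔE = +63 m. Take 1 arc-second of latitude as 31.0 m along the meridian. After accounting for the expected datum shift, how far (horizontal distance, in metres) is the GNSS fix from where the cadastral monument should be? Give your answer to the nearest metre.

20 m

Observed coordinate differences: Δφ = +0.00095°, Δλ = +0.00079°.
Converting to metres (1° lat = 111600 m, cos φ = 0.494495): observed ΔN = 106.0 m, observed ΔE = 43.6 m.
Subtracting the expected shift leaves a residual of 106.0 − (103) = 3.0 m north and 43.6 − (63) = -19.4 m east.
Residual distance = √(3.0² + (-19.4)²) = 19.6 m.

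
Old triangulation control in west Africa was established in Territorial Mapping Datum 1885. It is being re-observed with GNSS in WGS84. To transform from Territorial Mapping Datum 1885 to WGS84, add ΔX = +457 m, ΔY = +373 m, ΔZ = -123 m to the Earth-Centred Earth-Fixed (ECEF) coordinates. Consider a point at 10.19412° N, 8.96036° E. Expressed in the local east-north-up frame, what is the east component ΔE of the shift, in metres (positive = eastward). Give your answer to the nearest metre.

ΔE = 297 m

The local east axis at (φ, λ) is (−sin λ, cos λ, 0), so ΔE = −sin(8.96036°)·457 + cos(8.96036°)·373 = 297.27 m.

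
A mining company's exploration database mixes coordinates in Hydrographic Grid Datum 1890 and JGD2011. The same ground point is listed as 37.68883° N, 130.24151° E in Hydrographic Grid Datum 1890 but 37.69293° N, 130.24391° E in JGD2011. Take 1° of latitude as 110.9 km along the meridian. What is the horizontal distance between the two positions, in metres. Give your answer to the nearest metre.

501 m

Δφ = 37.69293° − 37.68883° = +0.00410°; Δλ = 130.24391° − 130.24151° = +0.00240°.
ΔN = Δφ × 110900 = 454.7 m; ΔE = Δλ × 110900 × cos(37.68883°) = +0.00240 × 110900 × 0.791343 = 210.6 m.
Distance = √(ΔE² + ΔN²) = √(210.6² + 454.7²) = 501.1 m.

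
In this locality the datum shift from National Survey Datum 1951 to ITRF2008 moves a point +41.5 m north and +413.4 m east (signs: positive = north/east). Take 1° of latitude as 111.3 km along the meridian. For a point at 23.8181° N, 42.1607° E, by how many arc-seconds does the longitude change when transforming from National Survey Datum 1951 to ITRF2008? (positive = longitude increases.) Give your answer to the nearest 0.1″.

Δλ = 14.6″

At latitude 23.8181°, cos φ = 0.914832.
1° of longitude at this latitude = 111.3 × cos φ = 101.82 km, so Δλ = 413.4 / 101820.8 = 0.0040601° = 14.616″.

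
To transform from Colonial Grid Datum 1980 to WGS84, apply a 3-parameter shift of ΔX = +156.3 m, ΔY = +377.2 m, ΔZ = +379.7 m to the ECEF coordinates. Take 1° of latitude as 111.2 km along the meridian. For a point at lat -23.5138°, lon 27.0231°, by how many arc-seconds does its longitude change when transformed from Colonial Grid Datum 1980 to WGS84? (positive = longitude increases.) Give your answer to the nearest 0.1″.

sin φ = -0.398970, cos φ = 0.916964, sin λ = 0.454350, cos λ = 0.890823.
East component: ΔE = −sin λ·ΔX + cos λ·ΔY = −(0.454350)(156.3) + (0.890823)(377.2) = 265.00 m.
1° of latitude spans 111200 m; at latitude φ, 1° of longitude spans that × cos φ = 101966.4 m, so Δλ = 265.00 / 101966.4 × 3600 = 9.356″.

Δλ = 9.4″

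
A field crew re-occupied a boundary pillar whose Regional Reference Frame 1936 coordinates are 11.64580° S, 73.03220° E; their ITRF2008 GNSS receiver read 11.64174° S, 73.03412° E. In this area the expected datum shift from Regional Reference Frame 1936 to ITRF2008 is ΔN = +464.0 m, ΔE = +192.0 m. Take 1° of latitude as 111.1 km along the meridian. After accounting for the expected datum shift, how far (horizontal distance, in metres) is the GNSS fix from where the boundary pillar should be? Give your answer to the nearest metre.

21 m

Observed coordinate differences: Δφ = +0.00406°, Δλ = +0.00192°.
Converting to metres (1° lat = 111100 m, cos φ = 0.979414): observed ΔN = 451.1 m, observed ΔE = 208.9 m.
Subtracting the expected shift leaves a residual of 451.1 − (464.0) = -12.9 m north and 208.9 − (192.0) = 16.9 m east.
Residual distance = √((-12.9)² + 16.9²) = 21.3 m.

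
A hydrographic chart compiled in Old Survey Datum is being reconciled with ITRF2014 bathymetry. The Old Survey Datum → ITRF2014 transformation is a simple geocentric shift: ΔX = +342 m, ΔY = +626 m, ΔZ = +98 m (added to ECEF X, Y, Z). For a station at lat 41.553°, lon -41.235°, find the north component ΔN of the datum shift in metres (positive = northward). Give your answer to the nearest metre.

The local north axis is (−sin φ cos λ, −sin φ sin λ, cos φ), giving ΔN = -170.596 + 273.701 + 73.338 = 176.44 m.

ΔN = 176 m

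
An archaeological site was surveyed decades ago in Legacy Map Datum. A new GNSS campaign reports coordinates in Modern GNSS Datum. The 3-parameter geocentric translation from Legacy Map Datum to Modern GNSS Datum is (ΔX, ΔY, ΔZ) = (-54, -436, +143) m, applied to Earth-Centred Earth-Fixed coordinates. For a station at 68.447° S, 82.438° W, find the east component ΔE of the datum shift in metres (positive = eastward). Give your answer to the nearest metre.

ΔE = -111 m

At φ = -68.447°, λ = -82.438°: sin φ = -0.930078, cos φ = 0.367362, sin λ = -0.991303, cos λ = 0.131599.
ΔE = −sin λ·ΔX + cos λ·ΔY = −(-0.991303)·(-54) + (0.131599)·(-436) = -110.91 m.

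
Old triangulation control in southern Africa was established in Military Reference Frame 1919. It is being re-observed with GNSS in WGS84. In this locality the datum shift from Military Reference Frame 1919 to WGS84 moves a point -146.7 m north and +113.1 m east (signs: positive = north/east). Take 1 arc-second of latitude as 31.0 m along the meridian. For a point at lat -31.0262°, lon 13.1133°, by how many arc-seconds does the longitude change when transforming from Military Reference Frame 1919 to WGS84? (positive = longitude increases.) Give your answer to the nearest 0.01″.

At latitude -31.0262°, cos φ = 0.856932.
1″ of longitude at this latitude = 31.00 × cos φ = 26.5649 m, so Δλ = 113.1 / 26.5649 = 4.258″.

Δλ = 4.26″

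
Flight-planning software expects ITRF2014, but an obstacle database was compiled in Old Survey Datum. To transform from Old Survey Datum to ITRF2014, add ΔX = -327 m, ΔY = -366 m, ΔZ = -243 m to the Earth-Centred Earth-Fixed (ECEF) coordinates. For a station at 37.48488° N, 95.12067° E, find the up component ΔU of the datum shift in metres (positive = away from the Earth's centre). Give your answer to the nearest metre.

ΔU = -414 m

At φ = 37.48488°, λ = 95.12067°: sin φ = 0.608552, cos φ = 0.793514, sin λ = 0.996009, cos λ = -0.089254.
ΔU = cos φ cos λ·ΔX + cos φ sin λ·ΔY + sin φ·ΔZ = (0.793514)(-0.089254)(-327) + (0.793514)(0.996009)(-366) + (0.608552)(-243) = -413.99 m.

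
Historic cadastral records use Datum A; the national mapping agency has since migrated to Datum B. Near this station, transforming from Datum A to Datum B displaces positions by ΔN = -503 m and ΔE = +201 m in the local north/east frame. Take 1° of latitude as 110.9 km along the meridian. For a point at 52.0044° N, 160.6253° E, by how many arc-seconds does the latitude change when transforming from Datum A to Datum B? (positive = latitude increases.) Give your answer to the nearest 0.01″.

1° of latitude = 110.9 km, so Δφ = -503.0 / 110900 = -0.0045356° = -16.328″.

Δφ = -16.33″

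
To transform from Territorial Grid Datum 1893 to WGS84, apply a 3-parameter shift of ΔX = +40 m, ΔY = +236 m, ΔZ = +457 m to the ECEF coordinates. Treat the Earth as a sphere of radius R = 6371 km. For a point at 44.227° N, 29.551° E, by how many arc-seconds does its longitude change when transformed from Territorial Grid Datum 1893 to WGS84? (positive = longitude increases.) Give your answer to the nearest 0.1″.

Δλ = 8.4″

sin φ = 0.697503, cos φ = 0.716582, sin λ = 0.493198, cos λ = 0.869917.
East component: ΔE = −sin λ·ΔX + cos λ·ΔY = −(0.493198)(40) + (0.869917)(236) = 185.57 m.
1° of latitude spans πR/180 = 111195 m; at latitude φ, 1° of longitude spans that × cos φ = 79680.3 m, so Δλ = 185.57 / 79680.3 × 3600 = 8.384″.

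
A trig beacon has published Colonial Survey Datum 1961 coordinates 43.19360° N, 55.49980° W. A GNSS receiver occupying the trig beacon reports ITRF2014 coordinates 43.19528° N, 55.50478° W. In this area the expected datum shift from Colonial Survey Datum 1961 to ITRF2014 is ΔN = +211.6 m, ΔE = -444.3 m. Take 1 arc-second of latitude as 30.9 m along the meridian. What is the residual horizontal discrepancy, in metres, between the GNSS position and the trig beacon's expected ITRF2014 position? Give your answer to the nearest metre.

Observed coordinate differences: Δφ = +0.00168°, Δλ = -0.00498°.
Converting to metres (1° lat = 111240 m, cos φ = 0.729045): observed ΔN = 186.9 m, observed ΔE = -403.9 m.
Subtracting the expected shift leaves a residual of 186.9 − (211.6) = -24.7 m north and -403.9 − (-444.3) = 40.4 m east.
Residual distance = √((-24.7)² + 40.4²) = 47.4 m.

47 m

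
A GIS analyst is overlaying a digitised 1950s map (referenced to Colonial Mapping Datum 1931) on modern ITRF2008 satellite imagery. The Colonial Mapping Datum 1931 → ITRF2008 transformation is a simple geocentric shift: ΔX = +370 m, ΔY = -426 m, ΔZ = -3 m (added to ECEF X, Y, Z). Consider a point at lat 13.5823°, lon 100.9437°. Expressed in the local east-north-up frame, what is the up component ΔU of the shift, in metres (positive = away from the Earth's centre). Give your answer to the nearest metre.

ΔU = -476 m

The local up (radial) axis is (cos φ cos λ, cos φ sin λ, sin φ), giving ΔU = -68.278 − 406.556 − 0.705 = -475.54 m.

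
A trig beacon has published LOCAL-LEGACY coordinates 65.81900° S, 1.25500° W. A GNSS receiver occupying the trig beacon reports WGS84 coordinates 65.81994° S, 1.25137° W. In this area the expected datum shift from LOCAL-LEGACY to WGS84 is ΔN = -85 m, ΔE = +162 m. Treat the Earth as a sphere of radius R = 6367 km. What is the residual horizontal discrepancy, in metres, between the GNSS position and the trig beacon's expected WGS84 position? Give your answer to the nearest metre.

20 m

Observed coordinate differences: Δφ = -0.00094°, Δλ = +0.00363°.
Converting to metres (1° lat = 111125 m, cos φ = 0.409621): observed ΔN = -104.5 m, observed ΔE = 165.2 m.
Subtracting the expected shift leaves a residual of -104.5 − (-85) = -19.5 m north and 165.2 − (162) = 3.2 m east.
Residual distance = √((-19.5)² + 3.2²) = 19.7 m.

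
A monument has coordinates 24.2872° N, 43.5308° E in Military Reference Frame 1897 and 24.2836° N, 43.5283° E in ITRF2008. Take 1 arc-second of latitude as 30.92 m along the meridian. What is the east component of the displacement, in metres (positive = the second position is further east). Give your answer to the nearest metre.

Δφ = 24.2836° − 24.2872° = -0.0036°; Δλ = 43.5283° − 43.5308° = -0.0025°.
1° of latitude = 3600 × 30.92 = 111312 m.
ΔN = Δφ × 111312 = -400.7 m; ΔE = Δλ × 111312 × cos(24.2872°) = -0.0025 × 111312 × 0.911495 = -253.7 m.

ΔE = -254 m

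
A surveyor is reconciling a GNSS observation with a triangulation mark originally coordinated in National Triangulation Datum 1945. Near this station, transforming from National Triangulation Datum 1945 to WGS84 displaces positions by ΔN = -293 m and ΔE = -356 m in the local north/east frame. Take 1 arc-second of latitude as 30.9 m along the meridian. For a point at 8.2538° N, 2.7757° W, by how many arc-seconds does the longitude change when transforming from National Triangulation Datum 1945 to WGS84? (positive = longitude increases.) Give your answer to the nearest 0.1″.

Δλ = -11.6″

At latitude 8.2538°, cos φ = 0.989642.
1″ of longitude at this latitude = 30.90 × cos φ = 30.5799 m, so Δλ = -356.0 / 30.5799 = -11.642″.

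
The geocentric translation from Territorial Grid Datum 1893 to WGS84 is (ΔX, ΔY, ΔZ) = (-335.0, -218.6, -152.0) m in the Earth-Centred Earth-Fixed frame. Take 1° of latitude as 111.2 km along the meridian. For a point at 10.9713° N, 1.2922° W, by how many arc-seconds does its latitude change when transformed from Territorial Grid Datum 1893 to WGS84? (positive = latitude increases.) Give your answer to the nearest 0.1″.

sin φ = 0.190317, cos φ = 0.981723, sin λ = -0.022551, cos λ = 0.999746.
North component: ΔN = −sin φ cos λ·ΔX − sin φ sin λ·ΔY + cos φ·ΔZ = −(0.190317)(0.999746)(-335.0) − (0.190317)(-0.022551)(-218.6) + (0.981723)(-152.0) = -86.42 m.
1° of latitude spans 111200 m, so Δφ = -86.42 / 111200 × 3600 = -2.798″.

Δφ = -2.8″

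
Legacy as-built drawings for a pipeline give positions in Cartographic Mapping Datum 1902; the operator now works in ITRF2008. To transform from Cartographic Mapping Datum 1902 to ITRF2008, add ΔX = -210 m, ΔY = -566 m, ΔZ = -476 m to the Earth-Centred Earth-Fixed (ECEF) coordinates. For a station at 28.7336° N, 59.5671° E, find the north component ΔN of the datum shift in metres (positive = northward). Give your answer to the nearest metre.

ΔN = -132 m

At φ = 28.7336°, λ = 59.5671°: sin φ = 0.480738, cos φ = 0.876864, sin λ = 0.862223, cos λ = 0.506529.
ΔN = −sin φ cos λ·ΔX − sin φ sin λ·ΔY + cos φ·ΔZ = −(0.480738)(0.506529)(-210) − (0.480738)(0.862223)(-566) + (0.876864)(-476) = -131.64 m.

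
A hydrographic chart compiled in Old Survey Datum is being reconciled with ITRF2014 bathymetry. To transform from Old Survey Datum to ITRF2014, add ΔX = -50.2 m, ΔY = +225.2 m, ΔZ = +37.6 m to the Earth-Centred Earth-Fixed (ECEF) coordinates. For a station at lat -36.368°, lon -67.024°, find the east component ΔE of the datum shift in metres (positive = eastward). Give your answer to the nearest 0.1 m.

ΔE = 41.7 m

The local east axis at (φ, λ) is (−sin λ, cos λ, 0), so ΔE = −sin(-67.024°)·(-50.2) + cos(-67.024°)·225.2 = 41.69 m.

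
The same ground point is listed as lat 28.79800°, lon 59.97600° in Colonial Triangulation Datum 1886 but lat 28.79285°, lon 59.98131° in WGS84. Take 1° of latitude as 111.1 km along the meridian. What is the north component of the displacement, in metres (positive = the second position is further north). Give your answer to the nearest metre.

Δφ = 28.79285° − 28.79800° = -0.00515°; Δλ = 59.98131° − 59.97600° = +0.00531°.
ΔN = Δφ × 111100 = -572.2 m; ΔE = Δλ × 111100 × cos(28.79800°) = +0.00531 × 111100 × 0.876323 = 517.0 m.

ΔN = -572 m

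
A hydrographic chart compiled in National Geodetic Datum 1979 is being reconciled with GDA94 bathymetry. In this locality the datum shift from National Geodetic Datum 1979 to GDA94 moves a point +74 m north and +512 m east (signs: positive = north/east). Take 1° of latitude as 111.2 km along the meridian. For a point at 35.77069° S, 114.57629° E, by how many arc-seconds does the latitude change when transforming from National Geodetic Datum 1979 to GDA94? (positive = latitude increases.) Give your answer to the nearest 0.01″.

1° of latitude = 111.2 km, so Δφ = 74.0 / 111200 = 0.0006655° = 2.396″.

Δφ = 2.40″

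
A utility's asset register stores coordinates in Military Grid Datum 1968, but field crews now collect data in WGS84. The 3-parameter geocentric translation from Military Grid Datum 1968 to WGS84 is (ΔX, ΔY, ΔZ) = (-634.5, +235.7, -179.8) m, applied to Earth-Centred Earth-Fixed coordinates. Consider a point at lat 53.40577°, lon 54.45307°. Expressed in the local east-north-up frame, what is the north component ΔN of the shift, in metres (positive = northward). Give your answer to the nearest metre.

ΔN = 35 m

At φ = 53.40577°, λ = 54.45307°: sin φ = 0.802878, cos φ = 0.596144, sin λ = 0.813640, cos λ = 0.581370.
ΔN = −sin φ cos λ·ΔX − sin φ sin λ·ΔY + cos φ·ΔZ = −(0.802878)(0.581370)(-634.5) − (0.802878)(0.813640)(235.7) + (0.596144)(-179.8) = 35.01 m.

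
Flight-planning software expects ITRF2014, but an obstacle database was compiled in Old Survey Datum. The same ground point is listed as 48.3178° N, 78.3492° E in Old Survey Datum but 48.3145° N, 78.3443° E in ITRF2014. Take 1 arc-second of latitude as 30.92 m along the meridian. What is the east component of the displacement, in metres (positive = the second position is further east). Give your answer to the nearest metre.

Δφ = 48.3145° − 48.3178° = -0.0033°; Δλ = 78.3443° − 78.3492° = -0.0049°.
1° of latitude = 3600 × 30.92 = 111312 m.
ΔN = Δφ × 111312 = -367.3 m; ΔE = Δλ × 111312 × cos(48.3178°) = -0.0049 × 111312 × 0.664998 = -362.7 m.

ΔE = -363 m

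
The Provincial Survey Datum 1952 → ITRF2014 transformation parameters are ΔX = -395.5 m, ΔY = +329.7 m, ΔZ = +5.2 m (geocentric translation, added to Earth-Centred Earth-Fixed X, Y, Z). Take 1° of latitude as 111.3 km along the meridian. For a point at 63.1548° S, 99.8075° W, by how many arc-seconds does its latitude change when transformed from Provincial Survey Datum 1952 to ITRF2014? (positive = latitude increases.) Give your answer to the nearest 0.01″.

Δφ = -7.36″

sin φ = -0.892230, cos φ = 0.451582, sin λ = -0.985386, cos λ = -0.170338.
North component: ΔN = −sin φ cos λ·ΔX − sin φ sin λ·ΔY + cos φ·ΔZ = −(-0.892230)(-0.170338)(-395.5) − (-0.892230)(-0.985386)(329.7) + (0.451582)(5.2) = -227.41 m.
1° of latitude spans 111300 m, so Δφ = -227.41 / 111300 × 3600 = -7.356″.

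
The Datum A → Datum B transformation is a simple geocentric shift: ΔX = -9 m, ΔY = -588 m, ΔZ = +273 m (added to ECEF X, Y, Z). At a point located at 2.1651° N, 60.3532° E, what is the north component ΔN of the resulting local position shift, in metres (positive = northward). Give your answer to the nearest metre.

ΔN = 292 m

The local north axis is (−sin φ cos λ, −sin φ sin λ, cos φ), giving ΔN = 0.168 + 19.306 + 272.805 = 292.28 m.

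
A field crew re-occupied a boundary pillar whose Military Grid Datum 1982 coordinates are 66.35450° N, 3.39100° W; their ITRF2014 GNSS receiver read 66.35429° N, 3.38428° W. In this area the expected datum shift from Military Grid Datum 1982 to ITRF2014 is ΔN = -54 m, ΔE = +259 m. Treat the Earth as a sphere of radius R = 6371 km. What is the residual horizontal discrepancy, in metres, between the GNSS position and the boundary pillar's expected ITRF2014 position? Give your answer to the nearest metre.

Observed coordinate differences: Δφ = -0.00021°, Δλ = +0.00672°.
Converting to metres (1° lat = 111195 m, cos φ = 0.401077): observed ΔN = -23.4 m, observed ΔE = 299.7 m.
Subtracting the expected shift leaves a residual of -23.4 − (-54) = 30.6 m north and 299.7 − (259) = 40.7 m east.
Residual distance = √(30.6² + 40.7²) = 50.9 m.

51 m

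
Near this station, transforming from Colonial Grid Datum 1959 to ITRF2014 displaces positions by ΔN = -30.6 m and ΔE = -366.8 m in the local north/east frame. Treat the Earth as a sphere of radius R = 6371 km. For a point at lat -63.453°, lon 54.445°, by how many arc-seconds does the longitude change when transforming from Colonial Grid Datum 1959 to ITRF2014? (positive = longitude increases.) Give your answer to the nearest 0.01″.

Δλ = -26.57″

At latitude -63.453°, cos φ = 0.446932.
One radian of longitude at latitude φ spans R cos φ, so Δλ = ΔE / (R cos φ) = -366.8 / (6371000 × 0.446932) = -1.2882e-04 rad = -26.571″.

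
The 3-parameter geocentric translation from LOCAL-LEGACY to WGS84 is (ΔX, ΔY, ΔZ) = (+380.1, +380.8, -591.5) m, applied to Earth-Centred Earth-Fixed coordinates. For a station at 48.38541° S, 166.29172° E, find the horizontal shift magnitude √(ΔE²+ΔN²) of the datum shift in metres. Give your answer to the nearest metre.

The local east axis at (φ, λ) is (−sin λ, cos λ, 0), so ΔE = −sin(166.29172°)·380.1 + cos(166.29172°)·380.8 = -460.03 m.
The local north axis is (−sin φ cos λ, −sin φ sin λ, cos φ), giving ΔN = -276.079 + 67.467 − 392.825 = -601.44 m.
Horizontal magnitude = √(ΔE² + ΔN²) = √((-460.03)² + (-601.44)²) = 757.20 m.

757 m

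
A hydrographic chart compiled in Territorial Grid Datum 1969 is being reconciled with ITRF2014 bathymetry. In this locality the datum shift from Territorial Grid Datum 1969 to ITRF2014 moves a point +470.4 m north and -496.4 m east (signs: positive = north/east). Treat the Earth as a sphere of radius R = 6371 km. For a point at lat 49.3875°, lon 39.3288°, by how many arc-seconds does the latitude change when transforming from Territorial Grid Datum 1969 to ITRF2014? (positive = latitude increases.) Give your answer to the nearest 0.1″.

On a sphere of radius R, 1 rad of latitude = R, so Δφ = ΔN / R = 470.4 / 6371000 = 7.3835e-05 rad = 15.229″.

Δφ = 15.2″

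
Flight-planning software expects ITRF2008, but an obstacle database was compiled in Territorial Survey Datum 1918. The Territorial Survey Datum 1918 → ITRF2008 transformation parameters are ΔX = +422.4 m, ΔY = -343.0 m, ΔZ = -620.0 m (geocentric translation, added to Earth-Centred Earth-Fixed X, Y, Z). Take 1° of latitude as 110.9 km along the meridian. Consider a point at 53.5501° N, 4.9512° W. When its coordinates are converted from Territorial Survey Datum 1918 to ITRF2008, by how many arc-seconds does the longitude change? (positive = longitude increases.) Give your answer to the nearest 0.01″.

sin φ = 0.804377, cos φ = 0.594120, sin λ = -0.086307, cos λ = 0.996269.
East component: ΔE = −sin λ·ΔX + cos λ·ΔY = −(-0.086307)(422.4) + (0.996269)(-343.0) = -305.26 m.
1° of latitude spans 110900 m; at latitude φ, 1° of longitude spans that × cos φ = 65887.9 m, so Δλ = -305.26 / 65887.9 × 3600 = -16.679″.

Δλ = -16.68″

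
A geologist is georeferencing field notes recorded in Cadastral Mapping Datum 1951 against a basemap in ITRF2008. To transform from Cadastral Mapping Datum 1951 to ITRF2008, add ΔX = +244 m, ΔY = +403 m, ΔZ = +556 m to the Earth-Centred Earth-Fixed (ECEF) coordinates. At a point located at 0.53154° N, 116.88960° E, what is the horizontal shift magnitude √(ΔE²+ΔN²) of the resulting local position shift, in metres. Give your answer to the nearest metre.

683 m

The local east axis at (φ, λ) is (−sin λ, cos λ, 0), so ΔE = −sin(116.88960°)·244 + cos(116.88960°)·403 = -399.88 m.
The local north axis is (−sin φ cos λ, −sin φ sin λ, cos φ), giving ΔN = 1.024 − 3.334 + 555.976 = 553.67 m.
Horizontal magnitude = √(ΔE² + ΔN²) = √((-399.88)² + 553.67²) = 682.97 m.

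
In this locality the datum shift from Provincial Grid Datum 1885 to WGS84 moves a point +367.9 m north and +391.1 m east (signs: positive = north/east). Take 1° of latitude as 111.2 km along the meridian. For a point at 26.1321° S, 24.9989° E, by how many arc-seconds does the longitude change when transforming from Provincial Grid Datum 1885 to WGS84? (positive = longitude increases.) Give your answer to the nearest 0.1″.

Δλ = 14.1″

At latitude -26.1321°, cos φ = 0.897781.
1° of longitude at this latitude = 111.2 × cos φ = 99.83 km, so Δλ = 391.1 / 99833.2 = 0.0039175° = 14.103″.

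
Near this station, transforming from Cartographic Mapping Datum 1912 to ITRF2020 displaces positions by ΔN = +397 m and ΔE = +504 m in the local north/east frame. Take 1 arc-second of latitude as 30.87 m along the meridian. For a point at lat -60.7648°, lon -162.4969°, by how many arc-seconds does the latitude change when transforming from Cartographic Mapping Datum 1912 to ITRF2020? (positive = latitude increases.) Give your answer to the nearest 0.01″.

Δφ = 12.86″

1″ of latitude = 30.87 m, so Δφ = 397.0 / 30.87 = 12.860″.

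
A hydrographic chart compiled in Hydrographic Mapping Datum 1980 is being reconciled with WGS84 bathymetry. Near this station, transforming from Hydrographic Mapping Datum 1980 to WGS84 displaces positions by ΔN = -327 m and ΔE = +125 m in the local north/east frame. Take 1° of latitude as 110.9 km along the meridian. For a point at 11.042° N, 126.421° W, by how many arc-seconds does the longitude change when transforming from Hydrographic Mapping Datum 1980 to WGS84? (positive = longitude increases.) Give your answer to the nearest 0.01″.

At latitude 11.042°, cos φ = 0.981487.
1° of longitude at this latitude = 110.9 × cos φ = 108.85 km, so Δλ = 125.0 / 108846.9 = 0.0011484° = 4.134″.

Δλ = 4.13″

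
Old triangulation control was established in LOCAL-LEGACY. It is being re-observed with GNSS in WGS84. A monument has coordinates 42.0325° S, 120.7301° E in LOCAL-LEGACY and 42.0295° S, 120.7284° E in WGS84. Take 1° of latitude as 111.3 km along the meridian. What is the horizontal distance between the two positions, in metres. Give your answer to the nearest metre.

362 m

Δφ = -42.0295° − -42.0325° = +0.0030°; Δλ = 120.7284° − 120.7301° = -0.0017°.
ΔN = Δφ × 111300 = 333.9 m; ΔE = Δλ × 111300 × cos(-42.0325°) = -0.0017 × 111300 × 0.742765 = -140.5 m.
Distance = √(ΔE² + ΔN²) = √((-140.5)² + 333.9²) = 362.3 m.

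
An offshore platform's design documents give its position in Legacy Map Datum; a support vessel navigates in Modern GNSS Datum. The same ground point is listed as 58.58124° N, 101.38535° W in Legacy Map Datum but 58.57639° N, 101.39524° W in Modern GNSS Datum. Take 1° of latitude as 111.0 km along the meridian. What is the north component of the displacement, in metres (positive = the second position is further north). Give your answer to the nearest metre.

Δφ = 58.57639° − 58.58124° = -0.00485°; Δλ = -101.39524° − -101.38535° = -0.00989°.
ΔN = Δφ × 111000 = -538.3 m; ΔE = Δλ × 111000 × cos(58.58124°) = -0.00989 × 111000 × 0.521289 = -572.3 m.

ΔN = -538 m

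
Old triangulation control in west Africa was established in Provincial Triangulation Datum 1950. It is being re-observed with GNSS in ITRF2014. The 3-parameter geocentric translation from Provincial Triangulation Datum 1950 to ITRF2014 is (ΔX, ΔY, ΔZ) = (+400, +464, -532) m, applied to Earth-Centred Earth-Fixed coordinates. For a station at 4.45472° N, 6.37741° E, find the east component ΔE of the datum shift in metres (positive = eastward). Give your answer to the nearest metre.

ΔE = 417 m

The local east axis at (φ, λ) is (−sin λ, cos λ, 0), so ΔE = −sin(6.37741°)·400 + cos(6.37741°)·464 = 416.70 m.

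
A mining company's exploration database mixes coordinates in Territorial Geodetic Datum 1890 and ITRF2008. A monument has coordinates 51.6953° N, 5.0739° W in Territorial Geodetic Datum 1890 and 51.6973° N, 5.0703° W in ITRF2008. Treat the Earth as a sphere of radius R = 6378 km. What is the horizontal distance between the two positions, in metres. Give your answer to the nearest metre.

Δφ = 51.6973° − 51.6953° = +0.0020°; Δλ = -5.0703° − -5.0739° = +0.0036°.
1° along a meridian = πR/180 = 111317 m.
ΔN = Δφ × 111317 = 222.6 m; ΔE = Δλ × 111317 × cos(51.6953°) = +0.0036 × 111317 × 0.619843 = 248.4 m.
Distance = √(ΔE² + ΔN²) = √(248.4² + 222.6²) = 333.6 m.

334 m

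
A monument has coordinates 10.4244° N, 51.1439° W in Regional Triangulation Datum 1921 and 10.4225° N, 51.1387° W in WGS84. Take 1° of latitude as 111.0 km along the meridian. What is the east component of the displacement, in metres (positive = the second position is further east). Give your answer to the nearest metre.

ΔE = 568 m

Δφ = 10.4225° − 10.4244° = -0.0019°; Δλ = -51.1387° − -51.1439° = +0.0052°.
ΔN = Δφ × 111000 = -210.9 m; ΔE = Δλ × 111000 × cos(10.4244°) = +0.0052 × 111000 × 0.983495 = 567.7 m.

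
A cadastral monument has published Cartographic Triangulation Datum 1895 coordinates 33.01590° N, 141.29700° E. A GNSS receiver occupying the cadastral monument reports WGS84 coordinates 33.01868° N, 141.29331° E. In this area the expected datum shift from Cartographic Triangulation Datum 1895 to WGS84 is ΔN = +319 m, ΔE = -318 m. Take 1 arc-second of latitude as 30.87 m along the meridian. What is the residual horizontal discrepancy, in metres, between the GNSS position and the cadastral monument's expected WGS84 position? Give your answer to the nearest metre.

Observed coordinate differences: Δφ = +0.00278°, Δλ = -0.00369°.
Converting to metres (1° lat = 111132 m, cos φ = 0.838519): observed ΔN = 308.9 m, observed ΔE = -343.9 m.
Subtracting the expected shift leaves a residual of 308.9 − (319) = -10.1 m north and -343.9 − (-318) = -25.9 m east.
Residual distance = √((-10.1)² + (-25.9)²) = 27.7 m.

28 m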